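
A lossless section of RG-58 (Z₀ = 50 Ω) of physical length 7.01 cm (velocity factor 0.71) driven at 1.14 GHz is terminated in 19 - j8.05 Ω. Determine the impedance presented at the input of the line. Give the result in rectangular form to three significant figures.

Z_in ≈ 44.7 − j48.8 Ω

λ = v/f = 0.71·c / 1.14 GHz = 0.187 m
βl = 2π·l/λ = 2π × 0.375 = 135°
tan(βl) = tan(135°) = -0.998
Z_in = Z_0·(Z_L + jZ_0·tanβl)/(Z_0 + jZ_L·tanβl)
     = 50·(19 − j57.9)/(42 − j19)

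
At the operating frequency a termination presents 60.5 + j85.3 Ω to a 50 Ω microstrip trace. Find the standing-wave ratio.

Γ = (Z_L − Z_0)/(Z_L + Z_0) = (10.5 + j85.3)/(110.5 + j85.3)
|Γ| = 85.9/140 = 0.616
VSWR = (1 + |Γ|)/(1 − |Γ|) = 1.62/0.384

VSWR ≈ 4.2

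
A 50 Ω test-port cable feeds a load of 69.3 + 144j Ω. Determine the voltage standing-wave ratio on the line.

Γ = (Z_L − Z_0)/(Z_L + Z_0) = (19.3 + j144)/(119.3 + j144)
|Γ| = 145/187 = 0.777
VSWR = (1 + |Γ|)/(1 − |Γ|) = 1.78/0.223

VSWR ≈ 7.97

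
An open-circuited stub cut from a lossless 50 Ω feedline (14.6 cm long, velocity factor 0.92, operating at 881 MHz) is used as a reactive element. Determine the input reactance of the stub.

λ = v/f = 0.92·c / 881 MHz = 0.313 m
βl = 2π·l/λ = 2π × 0.466 = 168°
tan(βl) = -0.217
For an open-circuited stub, Z_in = −jZ_0·cot(βl) = −jZ_0/tan(βl)

X_in ≈ 231 Ω (inductive)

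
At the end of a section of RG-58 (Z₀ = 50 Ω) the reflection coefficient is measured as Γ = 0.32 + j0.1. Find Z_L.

Z_L = Z_0·(1 + Γ)/(1 − Γ) = 50·(1.32 + j0.1)/(0.68 − j0.1)

Z_L ≈ 93.9 + j21.2 Ω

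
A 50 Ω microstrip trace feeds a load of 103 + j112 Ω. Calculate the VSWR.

VSWR ≈ 4.77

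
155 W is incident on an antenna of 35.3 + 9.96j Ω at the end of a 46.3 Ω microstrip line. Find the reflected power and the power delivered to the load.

|Γ| = |(-11 + j9.96)/(81.6 + j9.96)| = 0.181
|Γ|² = 0.0326
P_refl = |Γ|²·P_inc = 5.05 W, P_del = (1 − |Γ|²)·P_inc = 150 W

P_reflected ≈ 5.05 W; P_delivered ≈ 150 W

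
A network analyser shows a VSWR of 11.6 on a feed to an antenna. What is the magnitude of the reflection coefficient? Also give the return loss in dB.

|Γ| ≈ 0.841; return loss ≈ 1.5 dB

|Γ| = (S − 1)/(S + 1) = (11.6 − 1)/(11.6 + 1) = 10.6/12.6
RL = −20·log₁₀|Γ| = −20·log₁₀(0.841)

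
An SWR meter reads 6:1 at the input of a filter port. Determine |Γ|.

|Γ| ≈ 0.714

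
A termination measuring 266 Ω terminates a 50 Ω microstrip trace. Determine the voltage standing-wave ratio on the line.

VSWR ≈ 5.32

Γ = (266 − 50)/(266 + 50) = 0.684
VSWR = (1 + 0.684)/(1 − 0.684)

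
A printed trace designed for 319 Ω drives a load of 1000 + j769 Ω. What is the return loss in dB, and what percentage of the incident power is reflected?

RL ≈ 3.44 dB; 45.3% of incident power reflected

Γ = (681 + j769)/(1319 + j769), |Γ| = 0.673
RL = −20·log₁₀(0.673) = 3.44 dB
P_refl/P_inc = |Γ|² = 0.453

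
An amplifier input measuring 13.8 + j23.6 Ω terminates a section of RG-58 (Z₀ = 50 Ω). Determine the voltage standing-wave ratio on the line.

VSWR ≈ 4.48

Γ = (Z_L − Z_0)/(Z_L + Z_0) = (-36.2 + j23.6)/(63.8 + j23.6)
|Γ| = 43.2/68 = 0.635
VSWR = (1 + |Γ|)/(1 − |Γ|) = 1.64/0.365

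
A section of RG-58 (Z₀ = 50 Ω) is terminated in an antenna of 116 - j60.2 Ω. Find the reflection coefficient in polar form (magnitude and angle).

Γ = (Z_L − Z_0)/(Z_L + Z_0) = (66 − j60.2)/(166 − j60.2)
|Γ| = 89.3/177 = 0.506

Γ ≈ 0.506 ∠ -22.4°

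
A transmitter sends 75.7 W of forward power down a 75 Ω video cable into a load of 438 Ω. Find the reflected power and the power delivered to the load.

Γ = (438 − 75)/(438 + 75) = 0.708
|Γ|² = 0.501
P_refl = |Γ|²·P_inc = 37.9 W, P_del = (1 − |Γ|²)·P_inc = 37.8 W

P_reflected ≈ 37.9 W; P_delivered ≈ 37.8 W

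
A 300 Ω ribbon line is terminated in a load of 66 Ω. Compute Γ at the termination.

Γ = (Z_L − Z_0)/(Z_L + Z_0) = (66 − 300)/(66 + 300) = -234/366

Γ = -0.639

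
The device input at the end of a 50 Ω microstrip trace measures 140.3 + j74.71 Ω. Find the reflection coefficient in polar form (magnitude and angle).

Γ ≈ 0.573 ∠ 18.2°

Γ = (Z_L − Z_0)/(Z_L + Z_0) = (90.3 + j74.71)/(190.3 + j74.71)
|Γ| = 117/204 = 0.573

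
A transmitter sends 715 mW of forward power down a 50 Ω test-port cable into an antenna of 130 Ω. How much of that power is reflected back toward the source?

P_reflected ≈ 141 mW

Γ = (130 − 50)/(130 + 50) = 0.444
|Γ|² = 0.198
P_refl = |Γ|²·P_inc = 141 mW, P_del = (1 − |Γ|²)·P_inc = 574 mW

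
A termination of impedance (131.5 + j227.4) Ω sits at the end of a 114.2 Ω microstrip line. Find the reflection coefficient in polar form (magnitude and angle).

Γ = (Z_L − Z_0)/(Z_L + Z_0) = (17.3 + j227.4)/(245.7 + j227.4)
|Γ| = 228/335 = 0.681

Γ ≈ 0.681 ∠ 42.9°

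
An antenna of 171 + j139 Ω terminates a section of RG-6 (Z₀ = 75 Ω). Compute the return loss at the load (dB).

RL ≈ 4.47 dB

Γ = (96 + j139)/(246 + j139), |Γ| = 0.598
RL = −20·log₁₀|Γ| = −20·log₁₀(0.598)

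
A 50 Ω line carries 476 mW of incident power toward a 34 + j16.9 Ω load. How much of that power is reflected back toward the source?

P_reflected ≈ 35.1 mW

|Γ| = |(-16 + j16.9)/(84 + j16.9)| = 0.272
|Γ|² = 0.0738
P_refl = |Γ|²·P_inc = 35.1 mW, P_del = (1 − |Γ|²)·P_inc = 441 mW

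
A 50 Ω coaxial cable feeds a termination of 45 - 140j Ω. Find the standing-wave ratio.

Γ = (Z_L − Z_0)/(Z_L + Z_0) = (-5 − j140)/(95 − j140)
|Γ| = 140/169 = 0.828
VSWR = (1 + |Γ|)/(1 − |Γ|) = 1.83/0.172

VSWR ≈ 10.6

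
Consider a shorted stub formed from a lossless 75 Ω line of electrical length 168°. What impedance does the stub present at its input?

Z_in ≈ −j15.9 Ω

tan(βl) = -0.213
For a shorted stub, Z_in = jZ_0·tan(βl)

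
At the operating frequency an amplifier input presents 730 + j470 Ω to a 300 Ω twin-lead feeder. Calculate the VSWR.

VSWR ≈ 3.57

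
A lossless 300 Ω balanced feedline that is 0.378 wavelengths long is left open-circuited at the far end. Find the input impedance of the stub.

Z_in ≈ +j312 Ω

βl = 2π × 0.378 = 136°
tan(βl) = -0.963
For an open-circuited stub, Z_in = −jZ_0·cot(βl) = −jZ_0/tan(βl)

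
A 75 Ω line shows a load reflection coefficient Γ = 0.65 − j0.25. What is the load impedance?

Z_L = Z_0·(1 + Γ)/(1 − Γ) = 75·(1.65 − j0.25)/(0.35 + j0.25)

Z_L ≈ 209 − j203 Ω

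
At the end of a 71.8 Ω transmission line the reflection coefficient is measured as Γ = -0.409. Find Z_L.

Z_L = Z_0·(1 + Γ)/(1 − Γ) = 71.8·(0.591)/(1.41)

Z_L ≈ 30.1 Ω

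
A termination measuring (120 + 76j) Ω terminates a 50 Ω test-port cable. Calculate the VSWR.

Γ = (Z_L − Z_0)/(Z_L + Z_0) = (70 + j76)/(170 + j76)
|Γ| = 103/186 = 0.555
VSWR = (1 + |Γ|)/(1 − |Γ|) = 1.55/0.445

VSWR ≈ 3.49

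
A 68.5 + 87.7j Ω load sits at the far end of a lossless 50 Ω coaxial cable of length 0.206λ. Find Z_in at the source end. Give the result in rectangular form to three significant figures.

βl = 2π × 0.206 = 74.2°
tan(βl) = tan(74.2°) = 3.52
Z_in = Z_0·(Z_L + jZ_0·tanβl)/(Z_0 + jZ_L·tanβl)
     = 50·(68.5 + j264)/(-259 + j241)

Z_in ≈ 18.3 − j33.9 Ω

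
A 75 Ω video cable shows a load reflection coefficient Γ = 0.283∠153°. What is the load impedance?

Z_L = Z_0·(1 + Γ)/(1 − Γ) = 75·(0.748 + j0.128)/(1.25 − j0.128)

Z_L ≈ 43.5 + j12.2 Ω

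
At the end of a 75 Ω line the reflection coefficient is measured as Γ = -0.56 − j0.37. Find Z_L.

Z_L = Z_0·(1 + Γ)/(1 − Γ) = 75·(0.44 − j0.37)/(1.56 + j0.37)

Z_L ≈ 16 − j21.6 Ω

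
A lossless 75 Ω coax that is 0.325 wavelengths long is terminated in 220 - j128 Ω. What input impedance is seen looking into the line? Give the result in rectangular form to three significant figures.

Z_in ≈ 27.6 + j49.5 Ω

βl = 2π × 0.325 = 117°
tan(βl) = tan(117°) = -1.96
Z_in = Z_0·(Z_L + jZ_0·tanβl)/(Z_0 + jZ_L·tanβl)
     = 75·(220 − j275)/(-176 − j432)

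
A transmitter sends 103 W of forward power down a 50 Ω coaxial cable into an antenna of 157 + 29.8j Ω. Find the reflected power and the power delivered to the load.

P_reflected ≈ 29.1 W; P_delivered ≈ 73.9 W

|Γ| = |(107 + j29.8)/(207 + j29.8)| = 0.531
|Γ|² = 0.282
P_refl = |Γ|²·P_inc = 29.1 W, P_del = (1 − |Γ|²)·P_inc = 73.9 W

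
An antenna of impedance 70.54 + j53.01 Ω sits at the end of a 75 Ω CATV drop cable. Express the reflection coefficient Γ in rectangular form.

Γ ≈ 0.0901 + j0.331

Γ = (Z_L − Z_0)/(Z_L + Z_0) = (-4.46 + j53.01)/(145.5 + j53.01)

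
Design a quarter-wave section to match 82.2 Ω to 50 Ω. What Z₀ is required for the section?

Z_qwt = √(Z_0·R_L) = √(50 × 82.2) = √4110

Z_qwt ≈ 64.1 Ω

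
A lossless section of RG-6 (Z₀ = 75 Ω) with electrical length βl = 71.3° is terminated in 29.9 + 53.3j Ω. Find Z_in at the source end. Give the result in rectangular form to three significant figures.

Z_in ≈ 112 − j130 Ω

tan(βl) = tan(71.3°) = 2.95
Z_in = Z_0·(Z_L + jZ_0·tanβl)/(Z_0 + jZ_L·tanβl)
     = 75·(29.9 + j275)/(-82.5 + j88.3)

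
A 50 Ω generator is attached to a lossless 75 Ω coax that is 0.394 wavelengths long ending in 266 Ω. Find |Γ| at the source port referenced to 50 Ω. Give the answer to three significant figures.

|Γ| ≈ 0.618

βl = 2π × 0.394 = 142°
tan(βl) = -0.786
Z_in = Z_0·(Z_L + jZ_0·tanβl)/(Z_0 + jZ_L·tanβl) = 49.1 + j77.8 Ω
Γ_s = (Z_in − Z_s)/(Z_in + Z_s) = (-0.925 + j77.8)/(99.1 + j77.8), |Γ_s| = 0.618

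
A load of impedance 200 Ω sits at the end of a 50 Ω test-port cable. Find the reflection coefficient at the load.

Γ = (Z_L − Z_0)/(Z_L + Z_0) = (200 − 50)/(200 + 50) = 150/250

Γ = 0.6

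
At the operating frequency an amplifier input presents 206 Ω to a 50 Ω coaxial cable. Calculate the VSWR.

VSWR ≈ 4.12

For a purely resistive load, VSWR = R_L/Z_0 or Z_0/R_L (whichever > 1) = 206/50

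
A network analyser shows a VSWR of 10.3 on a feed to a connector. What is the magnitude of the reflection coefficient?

|Γ| ≈ 0.823

|Γ| = (S − 1)/(S + 1) = (10.3 − 1)/(10.3 + 1) = 9.3/11.3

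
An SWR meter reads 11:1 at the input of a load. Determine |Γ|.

|Γ| = (S − 1)/(S + 1) = (11 − 1)/(11 + 1) = 10/12

|Γ| ≈ 0.833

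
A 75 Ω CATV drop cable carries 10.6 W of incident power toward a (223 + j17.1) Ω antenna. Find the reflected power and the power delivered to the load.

|Γ| = |(148 + j17.1)/(298 + j17.1)| = 0.499
|Γ|² = 0.249
P_refl = |Γ|²·P_inc = 2.64 W, P_del = (1 − |Γ|²)·P_inc = 7.96 W

P_reflected ≈ 2.64 W; P_delivered ≈ 7.96 W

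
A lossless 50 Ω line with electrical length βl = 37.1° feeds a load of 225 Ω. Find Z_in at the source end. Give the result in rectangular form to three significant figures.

tan(βl) = tan(37.1°) = 0.756
Z_in = Z_0·(Z_L + jZ_0·tanβl)/(Z_0 + jZ_L·tanβl)
     = 50·(225 + j37.8)/(50 + j170)

Z_in ≈ 28.1 − j57.9 Ω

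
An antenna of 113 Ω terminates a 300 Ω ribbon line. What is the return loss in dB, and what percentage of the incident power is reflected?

Γ = (113 − 300)/(113 + 300) = -0.453
RL = −20·log₁₀(0.453) = 6.88 dB
P_refl/P_inc = |Γ|² = 0.205

RL ≈ 6.88 dB; 20.5% of incident power reflected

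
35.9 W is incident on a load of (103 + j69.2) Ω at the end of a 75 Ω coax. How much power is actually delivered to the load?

P_delivered ≈ 30.4 W

|Γ| = |(28 + j69.2)/(178 + j69.2)| = 0.391
|Γ|² = 0.153
P_refl = |Γ|²·P_inc = 5.49 W, P_del = (1 − |Γ|²)·P_inc = 30.4 W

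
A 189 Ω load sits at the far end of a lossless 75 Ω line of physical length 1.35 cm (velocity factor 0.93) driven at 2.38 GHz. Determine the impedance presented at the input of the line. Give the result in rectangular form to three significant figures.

λ = v/f = 0.93·c / 2.38 GHz = 0.117 m
βl = 2π·l/λ = 2π × 0.115 = 41.5°
tan(βl) = tan(41.5°) = 0.883
Z_in = Z_0·(Z_L + jZ_0·tanβl)/(Z_0 + jZ_L·tanβl)
     = 75·(189 + j66.3)/(75 + j167)

Z_in ≈ 56.5 − j59.5 Ω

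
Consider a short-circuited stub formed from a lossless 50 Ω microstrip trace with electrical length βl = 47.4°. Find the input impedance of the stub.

Z_in ≈ +j54.4 Ω

tan(βl) = 1.09
For a short-circuited stub, Z_in = jZ_0·tan(βl)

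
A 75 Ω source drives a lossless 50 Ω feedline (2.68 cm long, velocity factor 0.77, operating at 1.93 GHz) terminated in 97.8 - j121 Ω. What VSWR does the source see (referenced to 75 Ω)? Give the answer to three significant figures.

VSWR ≈ 7.87

λ = v/f = 0.77·c / 1.93 GHz = 0.12 m
βl = 2π·l/λ = 2π × 0.224 = 80.6°
tan(βl) = 6.05
Z_in = Z_0·(Z_L + jZ_0·tanβl)/(Z_0 + jZ_L·tanβl) = 9.56 + j4.37 Ω
Γ_s = (Z_in − Z_s)/(Z_in + Z_s) = (-65.4 + j4.37)/(84.6 + j4.37), |Γ_s| = 0.775
VSWR = (1 + |Γ_s|)/(1 − |Γ_s|)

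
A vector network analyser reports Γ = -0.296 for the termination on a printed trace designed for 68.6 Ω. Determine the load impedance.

Z_L = Z_0·(1 + Γ)/(1 − Γ) = 68.6·(0.704)/(1.3)

Z_L ≈ 37.3 Ω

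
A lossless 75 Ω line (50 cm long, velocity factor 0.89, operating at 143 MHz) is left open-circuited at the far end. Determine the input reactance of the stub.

λ = v/f = 0.89·c / 143 MHz = 1.87 m
βl = 2π·l/λ = 2π × 0.268 = 96.4°
tan(βl) = -8.91
For an open-circuited stub, Z_in = −jZ_0·cot(βl) = −jZ_0/tan(βl)

X_in ≈ 8.42 Ω (inductive)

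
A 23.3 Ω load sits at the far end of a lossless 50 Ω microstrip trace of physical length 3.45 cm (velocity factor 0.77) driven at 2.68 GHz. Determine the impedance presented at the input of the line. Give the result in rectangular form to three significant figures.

Z_in ≈ 31.9 − j25.4 Ω

λ = v/f = 0.77·c / 2.68 GHz = 0.0862 m
βl = 2π·l/λ = 2π × 0.4 = 144°
tan(βl) = tan(144°) = -0.724
Z_in = Z_0·(Z_L + jZ_0·tanβl)/(Z_0 + jZ_L·tanβl)
     = 50·(23.3 − j36.2)/(50 − j16.9)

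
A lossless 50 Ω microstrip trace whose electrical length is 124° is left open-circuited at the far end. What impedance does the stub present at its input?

Z_in ≈ +j33.7 Ω

tan(βl) = -1.48
For an open-circuited stub, Z_in = −jZ_0·cot(βl) = −jZ_0/tan(βl)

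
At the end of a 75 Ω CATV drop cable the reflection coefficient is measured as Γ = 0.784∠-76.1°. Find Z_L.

Z_L = Z_0·(1 + Γ)/(1 − Γ) = 75·(1.19 − j0.761)/(0.812 + j0.761)

Z_L ≈ 23.3 − j92.2 Ω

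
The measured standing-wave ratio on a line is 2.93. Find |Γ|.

|Γ| ≈ 0.491

|Γ| = (S − 1)/(S + 1) = (2.93 − 1)/(2.93 + 1) = 1.93/3.93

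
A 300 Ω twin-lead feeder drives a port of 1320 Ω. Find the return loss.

Γ = (1320 − 300)/(1320 + 300) = 0.63
RL = −20·log₁₀|Γ| = −20·log₁₀(0.63)

RL ≈ 4.02 dB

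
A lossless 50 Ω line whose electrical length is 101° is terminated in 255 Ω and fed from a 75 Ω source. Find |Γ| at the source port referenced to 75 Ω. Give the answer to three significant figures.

tan(βl) = -5.14
Z_in = Z_0·(Z_L + jZ_0·tanβl)/(Z_0 + jZ_L·tanβl) = 10.2 + j9.33 Ω
Γ_s = (Z_in − Z_s)/(Z_in + Z_s) = (-64.8 + j9.33)/(85.2 + j9.33), |Γ_s| = 0.765

|Γ| ≈ 0.765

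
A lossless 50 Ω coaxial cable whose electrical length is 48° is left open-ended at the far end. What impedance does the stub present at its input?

tan(βl) = 1.11
For an open-ended stub, Z_in = −jZ_0·cot(βl) = −jZ_0/tan(βl)

Z_in ≈ −j45 Ω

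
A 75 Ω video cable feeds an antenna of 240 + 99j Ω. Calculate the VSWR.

VSWR ≈ 3.79

Γ = (Z_L − Z_0)/(Z_L + Z_0) = (165 + j99)/(315 + j99)
|Γ| = 192/330 = 0.583
VSWR = (1 + |Γ|)/(1 − |Γ|) = 1.58/0.417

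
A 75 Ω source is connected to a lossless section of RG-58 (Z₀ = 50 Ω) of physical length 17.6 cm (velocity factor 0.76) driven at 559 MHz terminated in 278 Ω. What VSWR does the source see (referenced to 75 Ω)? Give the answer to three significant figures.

λ = v/f = 0.76·c / 559 MHz = 0.408 m
βl = 2π·l/λ = 2π × 0.432 = 155°
tan(βl) = -0.459
Z_in = Z_0·(Z_L + jZ_0·tanβl)/(Z_0 + jZ_L·tanβl) = 44.8 + j91.4 Ω
Γ_s = (Z_in − Z_s)/(Z_in + Z_s) = (-30.2 + j91.4)/(120 + j91.4), |Γ_s| = 0.639
VSWR = (1 + |Γ_s|)/(1 − |Γ_s|)

VSWR ≈ 4.54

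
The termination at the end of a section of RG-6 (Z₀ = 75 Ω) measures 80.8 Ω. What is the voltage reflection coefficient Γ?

Γ = (Z_L − Z_0)/(Z_L + Z_0) = (80.8 − 75)/(80.8 + 75) = 5.8/155.8

Γ = 0.0372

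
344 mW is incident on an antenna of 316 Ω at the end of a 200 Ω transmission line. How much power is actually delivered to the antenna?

P_delivered ≈ 327 mW

Γ = (316 − 200)/(316 + 200) = 0.225
|Γ|² = 0.0505
P_refl = |Γ|²·P_inc = 17.4 mW, P_del = (1 − |Γ|²)·P_inc = 327 mW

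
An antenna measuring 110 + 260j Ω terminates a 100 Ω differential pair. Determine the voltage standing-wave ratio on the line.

VSWR ≈ 8.03

Γ = (Z_L − Z_0)/(Z_L + Z_0) = (10 + j260)/(210 + j260)
|Γ| = 260/334 = 0.779
VSWR = (1 + |Γ|)/(1 − |Γ|) = 1.78/0.221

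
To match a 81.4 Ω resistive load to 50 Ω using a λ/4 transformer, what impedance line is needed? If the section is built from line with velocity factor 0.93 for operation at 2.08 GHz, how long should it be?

Z_qwt ≈ 63.8 Ω; length ≈ 3.35 cm

Z_qwt = √(Z_0·R_L) = √(50 × 81.4) = √4070
λ = 0.93·c/f = 0.134 m, so l = λ/4 = 0.0335 m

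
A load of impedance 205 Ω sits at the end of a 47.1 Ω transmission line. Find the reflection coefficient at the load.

Γ = 0.626

Γ = (Z_L − Z_0)/(Z_L + Z_0) = (205 − 47.1)/(205 + 47.1) = 157.9/252.1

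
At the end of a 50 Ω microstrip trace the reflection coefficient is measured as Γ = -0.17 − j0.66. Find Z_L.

Z_L = Z_0·(1 + Γ)/(1 − Γ) = 50·(0.83 − j0.66)/(1.17 + j0.66)

Z_L ≈ 14.8 − j36.6 Ω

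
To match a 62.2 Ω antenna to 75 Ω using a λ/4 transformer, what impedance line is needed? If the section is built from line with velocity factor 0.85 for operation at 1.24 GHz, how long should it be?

Z_qwt = √(Z_0·R_L) = √(75 × 62.2) = √4665
λ = 0.85·c/f = 0.206 m, so l = λ/4 = 0.0514 m

Z_qwt ≈ 68.3 Ω; length ≈ 5.14 cm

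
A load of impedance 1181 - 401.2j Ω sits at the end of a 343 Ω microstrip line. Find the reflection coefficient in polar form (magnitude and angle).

Γ ≈ 0.59 ∠ -10.8°

Γ = (Z_L − Z_0)/(Z_L + Z_0) = (838 − j401.2)/(1524 − j401.2)
|Γ| = 929/1580 = 0.59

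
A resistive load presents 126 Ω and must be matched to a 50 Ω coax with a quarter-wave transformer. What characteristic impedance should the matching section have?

Z_qwt = √(Z_0·R_L) = √(50 × 126) = √6300

Z_qwt ≈ 79.4 Ω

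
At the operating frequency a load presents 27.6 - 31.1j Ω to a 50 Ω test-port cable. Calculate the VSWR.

VSWR ≈ 2.69

Γ = (Z_L − Z_0)/(Z_L + Z_0) = (-22.4 − j31.1)/(77.6 − j31.1)
|Γ| = 38.3/83.6 = 0.458
VSWR = (1 + |Γ|)/(1 − |Γ|) = 1.46/0.542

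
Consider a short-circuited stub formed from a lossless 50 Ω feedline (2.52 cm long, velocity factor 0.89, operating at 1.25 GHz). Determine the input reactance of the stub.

X_in ≈ 45.8 Ω (inductive)

λ = v/f = 0.89·c / 1.25 GHz = 0.214 m
βl = 2π·l/λ = 2π × 0.118 = 42.5°
tan(βl) = 0.915
For a short-circuited stub, Z_in = jZ_0·tan(βl)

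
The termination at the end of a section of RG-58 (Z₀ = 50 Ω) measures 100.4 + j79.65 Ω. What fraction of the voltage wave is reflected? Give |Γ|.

Γ = (Z_L − Z_0)/(Z_L + Z_0) = (50.4 + j79.65)/(150.4 + j79.65)
|Γ| = 94.3/170

|Γ| ≈ 0.554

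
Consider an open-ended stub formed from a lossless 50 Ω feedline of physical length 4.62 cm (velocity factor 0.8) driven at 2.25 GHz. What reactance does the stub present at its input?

λ = v/f = 0.8·c / 2.25 GHz = 0.107 m
βl = 2π·l/λ = 2π × 0.433 = 156°
tan(βl) = -0.447
For an open-ended stub, Z_in = −jZ_0·cot(βl) = −jZ_0/tan(βl)

X_in ≈ 112 Ω (inductive)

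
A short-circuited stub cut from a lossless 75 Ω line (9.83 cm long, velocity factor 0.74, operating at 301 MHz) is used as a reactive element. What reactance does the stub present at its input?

X_in ≈ 83.2 Ω (inductive)

λ = v/f = 0.74·c / 301 MHz = 0.738 m
βl = 2π·l/λ = 2π × 0.133 = 48°
tan(βl) = 1.11
For a short-circuited stub, Z_in = jZ_0·tan(βl)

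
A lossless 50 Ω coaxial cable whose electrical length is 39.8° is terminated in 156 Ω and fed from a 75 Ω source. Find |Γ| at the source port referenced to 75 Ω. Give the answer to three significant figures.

tan(βl) = 0.833
Z_in = Z_0·(Z_L + jZ_0·tanβl)/(Z_0 + jZ_L·tanβl) = 34.1 − j46.9 Ω
Γ_s = (Z_in − Z_s)/(Z_in + Z_s) = (-40.9 − j46.9)/(109 − j46.9), |Γ_s| = 0.524

|Γ| ≈ 0.524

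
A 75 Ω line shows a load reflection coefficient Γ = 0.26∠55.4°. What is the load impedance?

Z_L ≈ 90.5 + j41.6 Ω

Z_L = Z_0·(1 + Γ)/(1 − Γ) = 75·(1.15 + j0.214)/(0.852 − j0.214)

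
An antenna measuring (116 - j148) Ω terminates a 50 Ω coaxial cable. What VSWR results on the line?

Γ = (Z_L − Z_0)/(Z_L + Z_0) = (66 − j148)/(166 − j148)
|Γ| = 162/222 = 0.729
VSWR = (1 + |Γ|)/(1 − |Γ|) = 1.73/0.271

VSWR ≈ 6.37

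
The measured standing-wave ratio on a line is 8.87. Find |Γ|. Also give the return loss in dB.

|Γ| = (S − 1)/(S + 1) = (8.87 − 1)/(8.87 + 1) = 7.87/9.87
RL = −20·log₁₀|Γ| = −20·log₁₀(0.797)

|Γ| ≈ 0.797; return loss ≈ 1.97 dB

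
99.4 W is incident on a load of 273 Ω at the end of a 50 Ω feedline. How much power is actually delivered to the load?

P_delivered ≈ 52 W

Γ = (273 − 50)/(273 + 50) = 0.69
|Γ|² = 0.477
P_refl = |Γ|²·P_inc = 47.4 W, P_del = (1 − |Γ|²)·P_inc = 52 W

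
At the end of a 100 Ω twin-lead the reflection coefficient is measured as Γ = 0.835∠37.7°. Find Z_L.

Z_L = Z_0·(1 + Γ)/(1 − Γ) = 100·(1.66 + j0.511)/(0.339 − j0.511)

Z_L ≈ 80.6 + j272 Ω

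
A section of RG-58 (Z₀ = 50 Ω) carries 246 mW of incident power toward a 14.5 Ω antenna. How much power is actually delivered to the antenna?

P_delivered ≈ 171 mW

Γ = (14.5 − 50)/(14.5 + 50) = -0.55
|Γ|² = 0.303
P_refl = |Γ|²·P_inc = 74.5 mW, P_del = (1 − |Γ|²)·P_inc = 171 mW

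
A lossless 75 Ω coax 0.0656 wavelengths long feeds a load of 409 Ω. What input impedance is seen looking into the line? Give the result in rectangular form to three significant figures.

Z_in ≈ 72.9 − j141 Ω

βl = 2π × 0.0656 = 23.6°
tan(βl) = tan(23.6°) = 0.437
Z_in = Z_0·(Z_L + jZ_0·tanβl)/(Z_0 + jZ_L·tanβl)
     = 75·(409 + j32.8)/(75 + j179)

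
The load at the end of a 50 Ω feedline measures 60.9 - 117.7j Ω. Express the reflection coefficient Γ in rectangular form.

Γ ≈ 0.576 − j0.45

Γ = (Z_L − Z_0)/(Z_L + Z_0) = (10.9 − j117.7)/(110.9 − j117.7)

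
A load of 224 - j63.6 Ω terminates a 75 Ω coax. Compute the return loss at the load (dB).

Γ = (149 − j63.6)/(299 − j63.6), |Γ| = 0.53
RL = −20·log₁₀|Γ| = −20·log₁₀(0.53)

RL ≈ 5.51 dB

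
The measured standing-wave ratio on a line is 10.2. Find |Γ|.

|Γ| = (S − 1)/(S + 1) = (10.2 − 1)/(10.2 + 1) = 9.2/11.2

|Γ| ≈ 0.821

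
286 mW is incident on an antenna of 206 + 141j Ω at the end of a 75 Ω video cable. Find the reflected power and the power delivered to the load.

P_reflected ≈ 107 mW; P_delivered ≈ 179 mW

|Γ| = |(131 + j141)/(281 + j141)| = 0.612
|Γ|² = 0.375
P_refl = |Γ|²·P_inc = 107 mW, P_del = (1 − |Γ|²)·P_inc = 179 mW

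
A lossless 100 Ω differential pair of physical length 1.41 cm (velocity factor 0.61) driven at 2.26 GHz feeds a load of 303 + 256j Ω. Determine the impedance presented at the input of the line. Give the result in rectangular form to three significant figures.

λ = v/f = 0.61·c / 2.26 GHz = 0.081 m
βl = 2π·l/λ = 2π × 0.174 = 62.7°
tan(βl) = tan(62.7°) = 1.94
Z_in = Z_0·(Z_L + jZ_0·tanβl)/(Z_0 + jZ_L·tanβl)
     = 100·(303 + j450)/(-396 + j587)

Z_in ≈ 28.7 − j71 Ω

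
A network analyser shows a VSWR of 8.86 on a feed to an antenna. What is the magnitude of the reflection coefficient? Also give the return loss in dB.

|Γ| ≈ 0.797; return loss ≈ 1.97 dB

|Γ| = (S − 1)/(S + 1) = (8.86 − 1)/(8.86 + 1) = 7.86/9.86
RL = −20·log₁₀|Γ| = −20·log₁₀(0.797)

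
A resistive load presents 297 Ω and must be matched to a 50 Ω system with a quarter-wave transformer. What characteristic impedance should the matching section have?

Z_qwt = √(Z_0·R_L) = √(50 × 297) = √14850

Z_qwt ≈ 122 Ω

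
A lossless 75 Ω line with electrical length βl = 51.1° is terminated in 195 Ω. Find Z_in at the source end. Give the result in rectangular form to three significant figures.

tan(βl) = tan(51.1°) = 1.24
Z_in = Z_0·(Z_L + jZ_0·tanβl)/(Z_0 + jZ_L·tanβl)
     = 75·(195 + j92.9)/(75 + j242)

Z_in ≈ 43.4 − j47 Ω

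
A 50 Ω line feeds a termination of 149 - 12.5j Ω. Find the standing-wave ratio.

Γ = (Z_L − Z_0)/(Z_L + Z_0) = (99 − j12.5)/(199 − j12.5)
|Γ| = 99.8/199 = 0.5
VSWR = (1 + |Γ|)/(1 − |Γ|) = 1.5/0.5

VSWR ≈ 3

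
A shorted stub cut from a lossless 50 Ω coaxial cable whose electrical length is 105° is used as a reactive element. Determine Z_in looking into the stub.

tan(βl) = -3.73
For a shorted stub, Z_in = jZ_0·tan(βl)

Z_in ≈ −j187 Ω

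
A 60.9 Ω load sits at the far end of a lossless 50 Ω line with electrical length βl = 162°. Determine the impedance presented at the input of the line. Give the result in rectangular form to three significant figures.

tan(βl) = tan(162°) = -0.325
Z_in = Z_0·(Z_L + jZ_0·tanβl)/(Z_0 + jZ_L·tanβl)
     = 50·(60.9 − j16.2)/(50 − j19.8)

Z_in ≈ 58.2 + j6.79 Ω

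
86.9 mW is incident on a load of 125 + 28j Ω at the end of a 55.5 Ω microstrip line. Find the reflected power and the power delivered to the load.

P_reflected ≈ 14.6 mW; P_delivered ≈ 72.3 mW

|Γ| = |(69.5 + j28)/(180.5 + j28)| = 0.41
|Γ|² = 0.168
P_refl = |Γ|²·P_inc = 14.6 mW, P_del = (1 − |Γ|²)·P_inc = 72.3 mW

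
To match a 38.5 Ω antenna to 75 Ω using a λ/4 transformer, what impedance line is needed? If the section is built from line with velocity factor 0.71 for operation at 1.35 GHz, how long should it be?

Z_qwt = √(Z_0·R_L) = √(75 × 38.5) = √2888
λ = 0.71·c/f = 0.158 m, so l = λ/4 = 0.0394 m

Z_qwt ≈ 53.7 Ω; length ≈ 3.94 cm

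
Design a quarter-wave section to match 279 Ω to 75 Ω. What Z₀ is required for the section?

Z_qwt ≈ 145 Ω

Z_qwt = √(Z_0·R_L) = √(75 × 279) = √20920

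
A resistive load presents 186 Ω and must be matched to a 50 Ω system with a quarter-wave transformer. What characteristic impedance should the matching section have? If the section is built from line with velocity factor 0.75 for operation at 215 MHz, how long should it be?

Z_qwt = √(Z_0·R_L) = √(50 × 186) = √9300
λ = 0.75·c/f = 1.05 m, so l = λ/4 = 0.262 m

Z_qwt ≈ 96.4 Ω; length ≈ 26.2 cm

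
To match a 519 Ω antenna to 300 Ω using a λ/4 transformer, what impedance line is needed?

Z_qwt = √(Z_0·R_L) = √(300 × 519) = √155700

Z_qwt ≈ 395 Ω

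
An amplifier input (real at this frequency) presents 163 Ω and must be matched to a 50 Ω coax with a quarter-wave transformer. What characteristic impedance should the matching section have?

Z_qwt = √(Z_0·R_L) = √(50 × 163) = √8150

Z_qwt ≈ 90.3 Ω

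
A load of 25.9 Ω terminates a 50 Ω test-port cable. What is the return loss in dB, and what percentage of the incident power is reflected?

RL ≈ 9.96 dB; 10.1% of incident power reflected

Γ = (25.9 − 50)/(25.9 + 50) = -0.318
RL = −20·log₁₀(0.318) = 9.96 dB
P_refl/P_inc = |Γ|² = 0.101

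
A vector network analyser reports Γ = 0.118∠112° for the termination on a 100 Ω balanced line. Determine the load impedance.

Z_L ≈ 89.5 + j19.9 Ω

Z_L = Z_0·(1 + Γ)/(1 − Γ) = 100·(0.956 + j0.109)/(1.04 − j0.109)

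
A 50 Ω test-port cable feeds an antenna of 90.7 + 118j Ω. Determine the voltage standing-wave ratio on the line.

VSWR ≈ 5.24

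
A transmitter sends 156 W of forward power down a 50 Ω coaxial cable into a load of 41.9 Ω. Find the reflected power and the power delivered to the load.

P_reflected ≈ 1.21 W; P_delivered ≈ 155 W

Γ = (41.9 − 50)/(41.9 + 50) = -0.0881
|Γ|² = 0.00777
P_refl = |Γ|²·P_inc = 1.21 W, P_del = (1 − |Γ|²)·P_inc = 155 W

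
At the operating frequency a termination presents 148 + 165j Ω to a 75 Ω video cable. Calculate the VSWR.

VSWR ≈ 4.72

Γ = (Z_L − Z_0)/(Z_L + Z_0) = (73 + j165)/(223 + j165)
|Γ| = 180/277 = 0.65
VSWR = (1 + |Γ|)/(1 − |Γ|) = 1.65/0.35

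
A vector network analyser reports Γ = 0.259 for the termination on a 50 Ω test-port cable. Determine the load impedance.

Z_L = Z_0·(1 + Γ)/(1 − Γ) = 50·(1.26)/(0.741)

Z_L ≈ 85 Ω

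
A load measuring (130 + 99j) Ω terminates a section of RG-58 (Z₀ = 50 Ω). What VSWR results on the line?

Γ = (Z_L − Z_0)/(Z_L + Z_0) = (80 + j99)/(180 + j99)
|Γ| = 127/205 = 0.62
VSWR = (1 + |Γ|)/(1 − |Γ|) = 1.62/0.38

VSWR ≈ 4.26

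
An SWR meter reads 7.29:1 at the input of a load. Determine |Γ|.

|Γ| = (S − 1)/(S + 1) = (7.29 − 1)/(7.29 + 1) = 6.29/8.29

|Γ| ≈ 0.759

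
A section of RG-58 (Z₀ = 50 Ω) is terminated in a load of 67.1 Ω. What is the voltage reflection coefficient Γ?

Γ = 0.146

Γ = (Z_L − Z_0)/(Z_L + Z_0) = (67.1 − 50)/(67.1 + 50) = 17.1/117.1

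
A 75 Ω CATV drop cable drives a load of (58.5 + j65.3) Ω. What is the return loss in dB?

Γ = (-16.5 + j65.3)/(133.5 + j65.3), |Γ| = 0.453
RL = −20·log₁₀|Γ| = −20·log₁₀(0.453)

RL ≈ 6.87 dB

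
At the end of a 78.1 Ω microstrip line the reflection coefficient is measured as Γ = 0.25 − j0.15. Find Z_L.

Z_L ≈ 122 − j40.1 Ω

Z_L = Z_0·(1 + Γ)/(1 − Γ) = 78.1·(1.25 − j0.15)/(0.75 + j0.15)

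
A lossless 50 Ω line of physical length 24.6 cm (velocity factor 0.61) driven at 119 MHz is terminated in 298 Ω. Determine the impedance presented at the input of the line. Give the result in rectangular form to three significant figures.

Z_in ≈ 11.6 − j30.5 Ω

λ = v/f = 0.61·c / 119 MHz = 1.54 m
βl = 2π·l/λ = 2π × 0.16 = 57.6°
tan(βl) = tan(57.6°) = 1.58
Z_in = Z_0·(Z_L + jZ_0·tanβl)/(Z_0 + jZ_L·tanβl)
     = 50·(298 + j78.8)/(50 + j469)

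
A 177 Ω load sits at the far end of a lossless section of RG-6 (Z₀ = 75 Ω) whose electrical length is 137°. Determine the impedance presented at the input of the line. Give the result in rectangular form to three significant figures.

tan(βl) = tan(137°) = -0.933
Z_in = Z_0·(Z_L + jZ_0·tanβl)/(Z_0 + jZ_L·tanβl)
     = 75·(177 − j69.9)/(75 − j165)

Z_in ≈ 56.6 + j54.7 Ω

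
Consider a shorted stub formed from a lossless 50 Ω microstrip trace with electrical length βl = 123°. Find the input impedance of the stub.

Z_in ≈ −j77 Ω

tan(βl) = -1.54
For a shorted stub, Z_in = jZ_0·tan(βl)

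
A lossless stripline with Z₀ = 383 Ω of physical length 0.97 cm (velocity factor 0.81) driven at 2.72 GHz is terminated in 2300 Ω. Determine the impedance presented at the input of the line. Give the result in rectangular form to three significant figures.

Z_in ≈ 154 − j440 Ω

λ = v/f = 0.81·c / 2.72 GHz = 0.0893 m
βl = 2π·l/λ = 2π × 0.109 = 39.1°
tan(βl) = tan(39.1°) = 0.812
Z_in = Z_0·(Z_L + jZ_0·tanβl)/(Z_0 + jZ_L·tanβl)
     = 383·(2300 + j311)/(383 + j1870)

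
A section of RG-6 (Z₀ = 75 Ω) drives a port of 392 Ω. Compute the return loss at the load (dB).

RL ≈ 3.37 dB

Γ = (392 − 75)/(392 + 75) = 0.679
RL = −20·log₁₀|Γ| = −20·log₁₀(0.679)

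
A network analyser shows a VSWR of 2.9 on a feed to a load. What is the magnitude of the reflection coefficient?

|Γ| ≈ 0.487

|Γ| = (S − 1)/(S + 1) = (2.9 − 1)/(2.9 + 1) = 1.9/3.9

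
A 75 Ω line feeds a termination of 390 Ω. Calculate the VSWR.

For a purely resistive load, VSWR = R_L/Z_0 or Z_0/R_L (whichever > 1) = 390/75

VSWR ≈ 5.2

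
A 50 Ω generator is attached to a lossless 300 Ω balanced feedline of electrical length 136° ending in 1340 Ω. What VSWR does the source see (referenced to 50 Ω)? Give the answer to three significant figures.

VSWR ≈ 14.8

tan(βl) = -0.966
Z_in = Z_0·(Z_L + jZ_0·tanβl)/(Z_0 + jZ_L·tanβl) = 132 + j280 Ω
Γ_s = (Z_in − Z_s)/(Z_in + Z_s) = (82.1 + j280)/(182 + j280), |Γ_s| = 0.874
VSWR = (1 + |Γ_s|)/(1 − |Γ_s|)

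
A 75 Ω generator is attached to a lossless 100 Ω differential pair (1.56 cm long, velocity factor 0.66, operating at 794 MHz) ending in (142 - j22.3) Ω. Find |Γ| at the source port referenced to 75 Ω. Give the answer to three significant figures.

|Γ| ≈ 0.28

λ = v/f = 0.66·c / 794 MHz = 0.249 m
βl = 2π·l/λ = 2π × 0.0626 = 22.5°
tan(βl) = 0.415
Z_in = Z_0·(Z_L + jZ_0·tanβl)/(Z_0 + jZ_L·tanβl) = 108 − j40.7 Ω
Γ_s = (Z_in − Z_s)/(Z_in + Z_s) = (33.1 − j40.7)/(183 − j40.7), |Γ_s| = 0.28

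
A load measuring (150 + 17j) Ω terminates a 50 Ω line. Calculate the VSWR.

VSWR ≈ 3.04

Γ = (Z_L − Z_0)/(Z_L + Z_0) = (100 + j17)/(200 + j17)
|Γ| = 101/201 = 0.505
VSWR = (1 + |Γ|)/(1 − |Γ|) = 1.51/0.495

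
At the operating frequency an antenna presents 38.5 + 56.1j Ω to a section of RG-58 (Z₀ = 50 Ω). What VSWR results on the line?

Γ = (Z_L − Z_0)/(Z_L + Z_0) = (-11.5 + j56.1)/(88.5 + j56.1)
|Γ| = 57.3/105 = 0.547
VSWR = (1 + |Γ|)/(1 − |Γ|) = 1.55/0.453

VSWR ≈ 3.41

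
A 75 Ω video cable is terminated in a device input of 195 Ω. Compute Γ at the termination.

Γ = 0.444

Γ = (Z_L − Z_0)/(Z_L + Z_0) = (195 − 75)/(195 + 75) = 120/270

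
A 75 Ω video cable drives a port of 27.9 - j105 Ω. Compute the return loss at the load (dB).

Γ = (-47.1 − j105)/(102.9 − j105), |Γ| = 0.783
RL = −20·log₁₀|Γ| = −20·log₁₀(0.783)

RL ≈ 2.13 dB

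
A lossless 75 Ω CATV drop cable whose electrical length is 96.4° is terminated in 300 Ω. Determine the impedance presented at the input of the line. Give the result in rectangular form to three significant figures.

tan(βl) = tan(96.4°) = -8.92
Z_in = Z_0·(Z_L + jZ_0·tanβl)/(Z_0 + jZ_L·tanβl)
     = 75·(300 − j669)/(75 − j2670)

Z_in ≈ 19 + j7.88 Ω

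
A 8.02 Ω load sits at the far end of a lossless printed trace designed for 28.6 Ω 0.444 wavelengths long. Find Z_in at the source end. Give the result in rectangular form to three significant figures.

Z_in ≈ 9.01 − j9.57 Ω

βl = 2π × 0.444 = 160°
tan(βl) = tan(160°) = -0.367
Z_in = Z_0·(Z_L + jZ_0·tanβl)/(Z_0 + jZ_L·tanβl)
     = 28.6·(8.02 − j10.5)/(28.6 − j2.94)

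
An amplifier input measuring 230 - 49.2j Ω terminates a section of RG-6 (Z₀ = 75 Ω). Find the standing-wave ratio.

VSWR ≈ 3.22

Γ = (Z_L − Z_0)/(Z_L + Z_0) = (155 − j49.2)/(305 − j49.2)
|Γ| = 163/309 = 0.526
VSWR = (1 + |Γ|)/(1 − |Γ|) = 1.53/0.474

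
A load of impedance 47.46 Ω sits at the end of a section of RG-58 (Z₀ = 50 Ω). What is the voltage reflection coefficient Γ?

Γ = -0.0261

Γ = (Z_L − Z_0)/(Z_L + Z_0) = (47.46 − 50)/(47.46 + 50) = -2.54/97.46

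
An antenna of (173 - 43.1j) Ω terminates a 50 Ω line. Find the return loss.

Γ = (123 − j43.1)/(223 − j43.1), |Γ| = 0.574
RL = −20·log₁₀|Γ| = −20·log₁₀(0.574)

RL ≈ 4.82 dB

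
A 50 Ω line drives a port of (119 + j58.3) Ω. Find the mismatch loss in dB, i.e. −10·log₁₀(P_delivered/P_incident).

Γ = (69 + j58.3)/(169 + j58.3), |Γ| = 0.505
|Γ|² = 0.255, so P_del/P_inc = 1 − |Γ|² = 0.745
ML = −10·log₁₀(1 − |Γ|²)

mismatch loss ≈ 1.28 dB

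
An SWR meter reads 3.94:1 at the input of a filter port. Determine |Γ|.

|Γ| ≈ 0.595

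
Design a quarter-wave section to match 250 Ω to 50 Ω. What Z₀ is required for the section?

Z_qwt ≈ 112 Ω

Z_qwt = √(Z_0·R_L) = √(50 × 250) = √12500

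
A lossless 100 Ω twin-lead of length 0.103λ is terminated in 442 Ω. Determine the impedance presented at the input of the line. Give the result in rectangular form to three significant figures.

Z_in ≈ 57.1 − j115 Ω

βl = 2π × 0.103 = 37.1°
tan(βl) = tan(37.1°) = 0.756
Z_in = Z_0·(Z_L + jZ_0·tanβl)/(Z_0 + jZ_L·tanβl)
     = 100·(442 + j75.6)/(100 + j334)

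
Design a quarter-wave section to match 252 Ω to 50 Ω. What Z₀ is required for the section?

Z_qwt ≈ 112 Ω

Z_qwt = √(Z_0·R_L) = √(50 × 252) = √12600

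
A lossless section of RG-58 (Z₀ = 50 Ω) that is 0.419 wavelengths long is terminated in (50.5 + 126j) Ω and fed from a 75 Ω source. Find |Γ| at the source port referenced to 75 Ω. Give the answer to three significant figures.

βl = 2π × 0.419 = 151°
tan(βl) = -0.558
Z_in = Z_0·(Z_L + jZ_0·tanβl)/(Z_0 + jZ_L·tanβl) = 10.8 + j43.3 Ω
Γ_s = (Z_in − Z_s)/(Z_in + Z_s) = (-64.2 + j43.3)/(85.8 + j43.3), |Γ_s| = 0.805

|Γ| ≈ 0.805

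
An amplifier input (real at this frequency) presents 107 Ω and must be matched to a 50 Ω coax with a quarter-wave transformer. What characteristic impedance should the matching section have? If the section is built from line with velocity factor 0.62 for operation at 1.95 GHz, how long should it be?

Z_qwt ≈ 73.1 Ω; length ≈ 2.38 cm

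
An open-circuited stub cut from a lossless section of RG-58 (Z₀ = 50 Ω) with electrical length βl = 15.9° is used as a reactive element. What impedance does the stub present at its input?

tan(βl) = 0.285
For an open-circuited stub, Z_in = −jZ_0·cot(βl) = −jZ_0/tan(βl)

Z_in ≈ −j176 Ω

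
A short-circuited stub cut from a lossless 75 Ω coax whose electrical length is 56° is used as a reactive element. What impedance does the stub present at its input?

tan(βl) = 1.48
For a short-circuited stub, Z_in = jZ_0·tan(βl)

Z_in ≈ +j111 Ω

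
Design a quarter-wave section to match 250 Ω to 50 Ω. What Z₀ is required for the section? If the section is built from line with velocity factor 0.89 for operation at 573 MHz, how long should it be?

Z_qwt = √(Z_0·R_L) = √(50 × 250) = √12500
λ = 0.89·c/f = 0.466 m, so l = λ/4 = 0.116 m

Z_qwt ≈ 112 Ω; length ≈ 11.6 cm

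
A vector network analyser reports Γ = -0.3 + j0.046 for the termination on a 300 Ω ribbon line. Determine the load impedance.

Z_L = Z_0·(1 + Γ)/(1 − Γ) = 300·(0.7 + j0.046)/(1.3 − j0.046)

Z_L ≈ 161 + j16.3 Ω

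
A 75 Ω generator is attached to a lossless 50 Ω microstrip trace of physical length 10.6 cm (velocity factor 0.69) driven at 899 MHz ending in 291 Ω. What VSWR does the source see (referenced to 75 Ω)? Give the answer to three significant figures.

VSWR ≈ 4.18

λ = v/f = 0.69·c / 899 MHz = 0.23 m
βl = 2π·l/λ = 2π × 0.46 = 166°
tan(βl) = -0.254
Z_in = Z_0·(Z_L + jZ_0·tanβl)/(Z_0 + jZ_L·tanβl) = 97.1 + j131 Ω
Γ_s = (Z_in − Z_s)/(Z_in + Z_s) = (22.1 + j131)/(172 + j131), |Γ_s| = 0.614
VSWR = (1 + |Γ_s|)/(1 − |Γ_s|)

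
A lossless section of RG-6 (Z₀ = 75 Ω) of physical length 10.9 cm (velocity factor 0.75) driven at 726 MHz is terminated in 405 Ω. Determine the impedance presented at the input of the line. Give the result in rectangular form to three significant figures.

Z_in ≈ 21.2 + j52.8 Ω

λ = v/f = 0.75·c / 726 MHz = 0.31 m
βl = 2π·l/λ = 2π × 0.352 = 127°
tan(βl) = tan(127°) = -1.35
Z_in = Z_0·(Z_L + jZ_0·tanβl)/(Z_0 + jZ_L·tanβl)
     = 75·(405 − j101)/(75 − j545)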